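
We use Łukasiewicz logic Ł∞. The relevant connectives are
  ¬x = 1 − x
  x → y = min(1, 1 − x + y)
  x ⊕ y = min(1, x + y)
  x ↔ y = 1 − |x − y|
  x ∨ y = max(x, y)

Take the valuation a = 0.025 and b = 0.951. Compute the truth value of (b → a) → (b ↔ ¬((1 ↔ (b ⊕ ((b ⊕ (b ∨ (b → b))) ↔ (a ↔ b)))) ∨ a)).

b → a = min(1, 1 − 0.951 + 0.025) = min(1, 0.074) = 0.074
b → b = min(1, 1 − 0.951 + 0.951) = min(1, 1.000) = 1.000
b ∨ (b → b) = max(0.951, 1.000) = 1.000
b ⊕ (b ∨ (b → b)) = min(1, 0.951 + 1.000) = min(1, 1.951) = 1.000
a ↔ b = 1 − |0.025 − 0.951| = 1 − 0.926 = 0.074
(b ⊕ (b ∨ (b → b))) ↔ (a ↔ b) = 1 − |1.000 − 0.074| = 1 − 0.926 = 0.074
b ⊕ ((b ⊕ (b ∨ (b → b))) ↔ (a ↔ b)) = min(1, 0.951 + 0.074) = min(1, 1.025) = 1.000
1 ↔ (b ⊕ ((b ⊕ (b ∨ (b → b))) ↔ (a ↔ b))) = 1 − |1.000 − 1.000| = 1 − 0.000 = 1.000
(1 ↔ (b ⊕ ((b ⊕ (b ∨ (b → b))) ↔ (a ↔ b)))) ∨ a = max(1.000, 0.025) = 1.000
¬((1 ↔ (b ⊕ ((b ⊕ (b ∨ (b → b))) ↔ (a ↔ b)))) ∨ a) = 1 − 1.000 = 0.000
b ↔ ¬((1 ↔ (b ⊕ ((b ⊕ (b ∨ (b → b))) ↔ (a ↔ b)))) ∨ a) = 1 − |0.951 − 0.000| = 1 − 0.951 = 0.049
(b → a) → (b ↔ ¬((1 ↔ (b ⊕ ((b ⊕ (b ∨ (b → b))) ↔ (a ↔ b)))) ∨ a)) = min(1, 1 − 0.074 + 0.049) = min(1, 0.975) = 0.975

0.975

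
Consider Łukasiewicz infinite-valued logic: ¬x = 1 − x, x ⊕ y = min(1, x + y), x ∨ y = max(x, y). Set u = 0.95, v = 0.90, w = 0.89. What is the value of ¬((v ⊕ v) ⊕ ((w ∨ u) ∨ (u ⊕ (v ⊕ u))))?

v ⊕ v = min(1, 0.90 + 0.90) = min(1, 1.80) = 1.00
w ∨ u = max(0.89, 0.95) = 0.95
v ⊕ u = min(1, 0.90 + 0.95) = min(1, 1.85) = 1.00
u ⊕ (v ⊕ u) = min(1, 0.95 + 1.00) = min(1, 1.95) = 1.00
(w ∨ u) ∨ (u ⊕ (v ⊕ u)) = max(0.95, 1.00) = 1.00
(v ⊕ v) ⊕ ((w ∨ u) ∨ (u ⊕ (v ⊕ u))) = min(1, 1.00 + 1.00) = min(1, 2.00) = 1.00
¬((v ⊕ v) ⊕ ((w ∨ u) ∨ (u ⊕ (v ⊕ u)))) = 1 − 1.00 = 0.00

0.00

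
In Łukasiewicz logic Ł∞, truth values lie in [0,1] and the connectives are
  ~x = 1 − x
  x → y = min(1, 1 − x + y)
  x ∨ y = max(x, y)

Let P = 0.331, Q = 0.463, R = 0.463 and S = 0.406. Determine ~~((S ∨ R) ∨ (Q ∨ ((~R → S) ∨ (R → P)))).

0.869

S ∨ R = max(0.406, 0.463) = 0.463
~R = 1 − 0.463 = 0.537
~R → S = min(1, 1 − 0.537 + 0.406) = min(1, 0.869) = 0.869
R → P = min(1, 1 − 0.463 + 0.331) = min(1, 0.868) = 0.868
(~R → S) ∨ (R → P) = max(0.869, 0.868) = 0.869
Q ∨ ((~R → S) ∨ (R → P)) = max(0.463, 0.869) = 0.869
(S ∨ R) ∨ (Q ∨ ((~R → S) ∨ (R → P))) = max(0.463, 0.869) = 0.869
~((S ∨ R) ∨ (Q ∨ ((~R → S) ∨ (R → P)))) = 1 − 0.869 = 0.131
~~((S ∨ R) ∨ (Q ∨ ((~R → S) ∨ (R → P)))) = 1 − 0.131 = 0.869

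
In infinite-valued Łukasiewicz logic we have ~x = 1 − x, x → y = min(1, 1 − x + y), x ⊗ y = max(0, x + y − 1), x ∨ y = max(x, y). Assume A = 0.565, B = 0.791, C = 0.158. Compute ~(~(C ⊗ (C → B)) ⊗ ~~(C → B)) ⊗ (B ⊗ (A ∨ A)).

0.000

C → B = min(1, 1 − 0.158 + 0.791) = min(1, 1.633) = 1.000
C ⊗ (C → B) = max(0, 0.158 + 1.000 − 1) = max(0, 0.158) = 0.158
~(C ⊗ (C → B)) = 1 − 0.158 = 0.842
~(C → B) = 1 − 1.000 = 0.000
~~(C → B) = 1 − 0.000 = 1.000
~(C ⊗ (C → B)) ⊗ ~~(C → B) = max(0, 0.842 + 1.000 − 1) = max(0, 0.842) = 0.842
~(~(C ⊗ (C → B)) ⊗ ~~(C → B)) = 1 − 0.842 = 0.158
A ∨ A = max(0.565, 0.565) = 0.565
B ⊗ (A ∨ A) = max(0, 0.791 + 0.565 − 1) = max(0, 0.356) = 0.356
~(~(C ⊗ (C → B)) ⊗ ~~(C → B)) ⊗ (B ⊗ (A ∨ A)) = max(0, 0.158 + 0.356 − 1) = max(0, -0.486) = 0.000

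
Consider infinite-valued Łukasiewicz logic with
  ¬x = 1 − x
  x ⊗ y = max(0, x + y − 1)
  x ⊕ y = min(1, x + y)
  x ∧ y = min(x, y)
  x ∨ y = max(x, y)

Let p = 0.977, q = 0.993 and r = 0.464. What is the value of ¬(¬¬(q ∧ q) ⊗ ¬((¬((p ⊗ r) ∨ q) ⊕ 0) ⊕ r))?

q ∧ q = min(0.993, 0.993) = 0.993
¬(q ∧ q) = 1 − 0.993 = 0.007
¬¬(q ∧ q) = 1 − 0.007 = 0.993
p ⊗ r = max(0, 0.977 + 0.464 − 1) = max(0, 0.441) = 0.441
(p ⊗ r) ∨ q = max(0.441, 0.993) = 0.993
¬((p ⊗ r) ∨ q) = 1 − 0.993 = 0.007
¬((p ⊗ r) ∨ q) ⊕ 0 = min(1, 0.007 + 0.000) = min(1, 0.007) = 0.007
(¬((p ⊗ r) ∨ q) ⊕ 0) ⊕ r = min(1, 0.007 + 0.464) = min(1, 0.471) = 0.471
¬((¬((p ⊗ r) ∨ q) ⊕ 0) ⊕ r) = 1 − 0.471 = 0.529
¬¬(q ∧ q) ⊗ ¬((¬((p ⊗ r) ∨ q) ⊕ 0) ⊕ r) = max(0, 0.993 + 0.529 − 1) = max(0, 0.522) = 0.522
¬(¬¬(q ∧ q) ⊗ ¬((¬((p ⊗ r) ∨ q) ⊕ 0) ⊕ r)) = 1 − 0.522 = 0.478

0.478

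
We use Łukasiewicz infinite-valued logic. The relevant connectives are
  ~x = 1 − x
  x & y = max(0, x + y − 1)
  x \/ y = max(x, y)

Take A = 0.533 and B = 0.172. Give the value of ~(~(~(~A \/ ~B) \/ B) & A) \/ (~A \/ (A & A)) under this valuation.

0.639

~A = 1 − 0.533 = 0.467
~B = 1 − 0.172 = 0.828
~A \/ ~B = max(0.467, 0.828) = 0.828
~(~A \/ ~B) = 1 − 0.828 = 0.172
~(~A \/ ~B) \/ B = max(0.172, 0.172) = 0.172
~(~(~A \/ ~B) \/ B) = 1 − 0.172 = 0.828
~(~(~A \/ ~B) \/ B) & A = max(0, 0.828 + 0.533 − 1) = max(0, 0.361) = 0.361
~(~(~(~A \/ ~B) \/ B) & A) = 1 − 0.361 = 0.639
A & A = max(0, 0.533 + 0.533 − 1) = max(0, 0.066) = 0.066
~A \/ (A & A) = max(0.467, 0.066) = 0.467
~(~(~(~A \/ ~B) \/ B) & A) \/ (~A \/ (A & A)) = max(0.639, 0.467) = 0.639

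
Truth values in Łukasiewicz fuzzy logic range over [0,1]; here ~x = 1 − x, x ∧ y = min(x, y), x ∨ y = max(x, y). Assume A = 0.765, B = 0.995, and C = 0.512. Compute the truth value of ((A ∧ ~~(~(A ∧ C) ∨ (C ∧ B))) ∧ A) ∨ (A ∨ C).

0.765

A ∧ C = min(0.765, 0.512) = 0.512
~(A ∧ C) = 1 − 0.512 = 0.488
C ∧ B = min(0.512, 0.995) = 0.512
~(A ∧ C) ∨ (C ∧ B) = max(0.488, 0.512) = 0.512
~(~(A ∧ C) ∨ (C ∧ B)) = 1 − 0.512 = 0.488
~~(~(A ∧ C) ∨ (C ∧ B)) = 1 − 0.488 = 0.512
A ∧ ~~(~(A ∧ C) ∨ (C ∧ B)) = min(0.765, 0.512) = 0.512
(A ∧ ~~(~(A ∧ C) ∨ (C ∧ B))) ∧ A = min(0.512, 0.765) = 0.512
A ∨ C = max(0.765, 0.512) = 0.765
((A ∧ ~~(~(A ∧ C) ∨ (C ∧ B))) ∧ A) ∨ (A ∨ C) = max(0.512, 0.765) = 0.765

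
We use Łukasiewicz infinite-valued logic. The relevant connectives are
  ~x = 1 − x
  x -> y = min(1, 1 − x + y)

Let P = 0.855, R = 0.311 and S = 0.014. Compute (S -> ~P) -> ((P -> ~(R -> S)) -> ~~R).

~P = 1 − 0.855 = 0.145
S -> ~P = min(1, 1 − 0.014 + 0.145) = min(1, 1.131) = 1.000
R -> S = min(1, 1 − 0.311 + 0.014) = min(1, 0.703) = 0.703
~(R -> S) = 1 − 0.703 = 0.297
P -> ~(R -> S) = min(1, 1 − 0.855 + 0.297) = min(1, 0.442) = 0.442
~R = 1 − 0.311 = 0.689
~~R = 1 − 0.689 = 0.311
(P -> ~(R -> S)) -> ~~R = min(1, 1 − 0.442 + 0.311) = min(1, 0.869) = 0.869
(S -> ~P) -> ((P -> ~(R -> S)) -> ~~R) = min(1, 1 − 1.000 + 0.869) = min(1, 0.869) = 0.869

0.869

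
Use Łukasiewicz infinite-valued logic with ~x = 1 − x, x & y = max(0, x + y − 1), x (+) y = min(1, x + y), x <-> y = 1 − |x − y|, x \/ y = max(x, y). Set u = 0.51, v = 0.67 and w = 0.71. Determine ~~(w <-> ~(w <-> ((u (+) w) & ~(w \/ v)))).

0.71

u (+) w = min(1, 0.51 + 0.71) = min(1, 1.22) = 1.00
w \/ v = max(0.71, 0.67) = 0.71
~(w \/ v) = 1 − 0.71 = 0.29
(u (+) w) & ~(w \/ v) = max(0, 1.00 + 0.29 − 1) = max(0, 0.29) = 0.29
w <-> ((u (+) w) & ~(w \/ v)) = 1 − |0.71 − 0.29| = 1 − 0.42 = 0.58
~(w <-> ((u (+) w) & ~(w \/ v))) = 1 − 0.58 = 0.42
w <-> ~(w <-> ((u (+) w) & ~(w \/ v))) = 1 − |0.71 − 0.42| = 1 − 0.29 = 0.71
~(w <-> ~(w <-> ((u (+) w) & ~(w \/ v)))) = 1 − 0.71 = 0.29
~~(w <-> ~(w <-> ((u (+) w) & ~(w \/ v)))) = 1 − 0.29 = 0.71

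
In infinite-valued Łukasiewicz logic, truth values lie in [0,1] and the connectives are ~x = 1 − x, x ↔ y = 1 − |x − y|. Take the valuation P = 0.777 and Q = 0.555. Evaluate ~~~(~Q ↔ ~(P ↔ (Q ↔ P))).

~Q = 1 − 0.555 = 0.445
Q ↔ P = 1 − |0.555 − 0.777| = 1 − 0.222 = 0.778
P ↔ (Q ↔ P) = 1 − |0.777 − 0.778| = 1 − 0.001 = 0.999
~(P ↔ (Q ↔ P)) = 1 − 0.999 = 0.001
~Q ↔ ~(P ↔ (Q ↔ P)) = 1 − |0.445 − 0.001| = 1 − 0.444 = 0.556
~(~Q ↔ ~(P ↔ (Q ↔ P))) = 1 − 0.556 = 0.444
~~(~Q ↔ ~(P ↔ (Q ↔ P))) = 1 − 0.444 = 0.556
~~~(~Q ↔ ~(P ↔ (Q ↔ P))) = 1 − 0.556 = 0.444

0.444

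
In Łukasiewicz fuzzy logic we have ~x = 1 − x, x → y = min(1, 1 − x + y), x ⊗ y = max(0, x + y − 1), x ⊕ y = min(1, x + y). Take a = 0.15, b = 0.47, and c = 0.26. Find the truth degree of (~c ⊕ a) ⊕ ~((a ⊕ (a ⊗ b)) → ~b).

~c = 1 − 0.26 = 0.74
~c ⊕ a = min(1, 0.74 + 0.15) = min(1, 0.89) = 0.89
a ⊗ b = max(0, 0.15 + 0.47 − 1) = max(0, -0.38) = 0.00
a ⊕ (a ⊗ b) = min(1, 0.15 + 0.00) = min(1, 0.15) = 0.15
~b = 1 − 0.47 = 0.53
(a ⊕ (a ⊗ b)) → ~b = min(1, 1 − 0.15 + 0.53) = min(1, 1.38) = 1.00
~((a ⊕ (a ⊗ b)) → ~b) = 1 − 1.00 = 0.00
(~c ⊕ a) ⊕ ~((a ⊕ (a ⊗ b)) → ~b) = min(1, 0.89 + 0.00) = min(1, 0.89) = 0.89

0.89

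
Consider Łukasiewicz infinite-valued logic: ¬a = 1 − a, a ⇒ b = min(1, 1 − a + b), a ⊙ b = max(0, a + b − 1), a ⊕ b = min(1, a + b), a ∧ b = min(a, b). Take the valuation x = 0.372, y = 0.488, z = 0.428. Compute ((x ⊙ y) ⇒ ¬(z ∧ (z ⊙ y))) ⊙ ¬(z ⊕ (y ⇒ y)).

0.000

x ⊙ y = max(0, 0.372 + 0.488 − 1) = max(0, -0.140) = 0.000
z ⊙ y = max(0, 0.428 + 0.488 − 1) = max(0, -0.084) = 0.000
z ∧ (z ⊙ y) = min(0.428, 0.000) = 0.000
¬(z ∧ (z ⊙ y)) = 1 − 0.000 = 1.000
(x ⊙ y) ⇒ ¬(z ∧ (z ⊙ y)) = min(1, 1 − 0.000 + 1.000) = min(1, 2.000) = 1.000
y ⇒ y = min(1, 1 − 0.488 + 0.488) = min(1, 1.000) = 1.000
z ⊕ (y ⇒ y) = min(1, 0.428 + 1.000) = min(1, 1.428) = 1.000
¬(z ⊕ (y ⇒ y)) = 1 − 1.000 = 0.000
((x ⊙ y) ⇒ ¬(z ∧ (z ⊙ y))) ⊙ ¬(z ⊕ (y ⇒ y)) = max(0, 1.000 + 0.000 − 1) = max(0, 0.000) = 0.000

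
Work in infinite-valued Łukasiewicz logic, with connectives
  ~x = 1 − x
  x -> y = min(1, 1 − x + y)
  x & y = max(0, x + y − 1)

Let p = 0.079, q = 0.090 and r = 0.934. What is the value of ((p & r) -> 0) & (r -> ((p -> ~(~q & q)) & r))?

0.987

p & r = max(0, 0.079 + 0.934 − 1) = max(0, 0.013) = 0.013
(p & r) -> 0 = min(1, 1 − 0.013 + 0.000) = min(1, 0.987) = 0.987
~q = 1 − 0.090 = 0.910
~q & q = max(0, 0.910 + 0.090 − 1) = max(0, 0.000) = 0.000
~(~q & q) = 1 − 0.000 = 1.000
p -> ~(~q & q) = min(1, 1 − 0.079 + 1.000) = min(1, 1.921) = 1.000
(p -> ~(~q & q)) & r = max(0, 1.000 + 0.934 − 1) = max(0, 0.934) = 0.934
r -> ((p -> ~(~q & q)) & r) = min(1, 1 − 0.934 + 0.934) = min(1, 1.000) = 1.000
((p & r) -> 0) & (r -> ((p -> ~(~q & q)) & r)) = max(0, 0.987 + 1.000 − 1) = max(0, 0.987) = 0.987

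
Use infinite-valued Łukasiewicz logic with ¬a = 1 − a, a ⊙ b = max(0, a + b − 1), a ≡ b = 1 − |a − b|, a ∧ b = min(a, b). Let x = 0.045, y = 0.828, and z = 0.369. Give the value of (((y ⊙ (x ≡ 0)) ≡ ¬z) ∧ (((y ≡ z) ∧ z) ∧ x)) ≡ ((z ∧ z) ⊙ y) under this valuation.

x ≡ 0 = 1 − |0.045 − 0.000| = 1 − 0.045 = 0.955
y ⊙ (x ≡ 0) = max(0, 0.828 + 0.955 − 1) = max(0, 0.783) = 0.783
¬z = 1 − 0.369 = 0.631
(y ⊙ (x ≡ 0)) ≡ ¬z = 1 − |0.783 − 0.631| = 1 − 0.152 = 0.848
y ≡ z = 1 − |0.828 − 0.369| = 1 − 0.459 = 0.541
(y ≡ z) ∧ z = min(0.541, 0.369) = 0.369
((y ≡ z) ∧ z) ∧ x = min(0.369, 0.045) = 0.045
((y ⊙ (x ≡ 0)) ≡ ¬z) ∧ (((y ≡ z) ∧ z) ∧ x) = min(0.848, 0.045) = 0.045
z ∧ z = min(0.369, 0.369) = 0.369
(z ∧ z) ⊙ y = max(0, 0.369 + 0.828 − 1) = max(0, 0.197) = 0.197
(((y ⊙ (x ≡ 0)) ≡ ¬z) ∧ (((y ≡ z) ∧ z) ∧ x)) ≡ ((z ∧ z) ⊙ y) = 1 − |0.045 − 0.197| = 1 − 0.152 = 0.848

0.848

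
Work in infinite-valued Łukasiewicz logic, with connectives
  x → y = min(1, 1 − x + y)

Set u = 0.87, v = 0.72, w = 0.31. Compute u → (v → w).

v → w = min(1, 1 − 0.72 + 0.31) = min(1, 0.59) = 0.59
u → (v → w) = min(1, 1 − 0.87 + 0.59) = min(1, 0.72) = 0.72

0.72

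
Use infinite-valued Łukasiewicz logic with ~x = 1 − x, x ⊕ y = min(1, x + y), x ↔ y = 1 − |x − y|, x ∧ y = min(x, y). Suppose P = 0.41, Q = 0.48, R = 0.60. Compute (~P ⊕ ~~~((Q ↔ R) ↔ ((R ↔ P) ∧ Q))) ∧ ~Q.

~P = 1 − 0.41 = 0.59
Q ↔ R = 1 − |0.48 − 0.60| = 1 − 0.12 = 0.88
R ↔ P = 1 − |0.60 − 0.41| = 1 − 0.19 = 0.81
(R ↔ P) ∧ Q = min(0.81, 0.48) = 0.48
(Q ↔ R) ↔ ((R ↔ P) ∧ Q) = 1 − |0.88 − 0.48| = 1 − 0.40 = 0.60
~((Q ↔ R) ↔ ((R ↔ P) ∧ Q)) = 1 − 0.60 = 0.40
~~((Q ↔ R) ↔ ((R ↔ P) ∧ Q)) = 1 − 0.40 = 0.60
~~~((Q ↔ R) ↔ ((R ↔ P) ∧ Q)) = 1 − 0.60 = 0.40
~P ⊕ ~~~((Q ↔ R) ↔ ((R ↔ P) ∧ Q)) = min(1, 0.59 + 0.40) = min(1, 0.99) = 0.99
~Q = 1 − 0.48 = 0.52
(~P ⊕ ~~~((Q ↔ R) ↔ ((R ↔ P) ∧ Q))) ∧ ~Q = min(0.99, 0.52) = 0.52

0.52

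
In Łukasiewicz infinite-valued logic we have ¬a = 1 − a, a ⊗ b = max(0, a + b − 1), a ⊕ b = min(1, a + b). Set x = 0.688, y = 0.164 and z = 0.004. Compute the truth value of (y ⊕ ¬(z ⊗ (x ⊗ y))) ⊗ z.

x ⊗ y = max(0, 0.688 + 0.164 − 1) = max(0, -0.148) = 0.000
z ⊗ (x ⊗ y) = max(0, 0.004 + 0.000 − 1) = max(0, -0.996) = 0.000
¬(z ⊗ (x ⊗ y)) = 1 − 0.000 = 1.000
y ⊕ ¬(z ⊗ (x ⊗ y)) = min(1, 0.164 + 1.000) = min(1, 1.164) = 1.000
(y ⊕ ¬(z ⊗ (x ⊗ y))) ⊗ z = max(0, 1.000 + 0.004 − 1) = max(0, 0.004) = 0.004

0.004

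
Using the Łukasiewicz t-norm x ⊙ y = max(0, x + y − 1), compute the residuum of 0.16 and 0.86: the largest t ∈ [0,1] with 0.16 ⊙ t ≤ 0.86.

1.00

The residuum of the Łukasiewicz t-norm gives the supremum: min(1, 1 − 0.16 + 0.86).
1 − 0.16 + 0.86 = 1.70, so t = min(1, 1.70) = 1.00.
Check: 0.16 ⊙ 1.00 = max(0, 0.16) = 0.16 ≤ 0.86.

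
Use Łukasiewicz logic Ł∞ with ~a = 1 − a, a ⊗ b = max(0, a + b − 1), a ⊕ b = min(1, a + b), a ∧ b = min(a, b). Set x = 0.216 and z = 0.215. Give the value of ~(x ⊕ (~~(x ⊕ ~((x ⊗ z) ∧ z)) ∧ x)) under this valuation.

0.568

x ⊗ z = max(0, 0.216 + 0.215 − 1) = max(0, -0.569) = 0.000
(x ⊗ z) ∧ z = min(0.000, 0.215) = 0.000
~((x ⊗ z) ∧ z) = 1 − 0.000 = 1.000
x ⊕ ~((x ⊗ z) ∧ z) = min(1, 0.216 + 1.000) = min(1, 1.216) = 1.000
~(x ⊕ ~((x ⊗ z) ∧ z)) = 1 − 1.000 = 0.000
~~(x ⊕ ~((x ⊗ z) ∧ z)) = 1 − 0.000 = 1.000
~~(x ⊕ ~((x ⊗ z) ∧ z)) ∧ x = min(1.000, 0.216) = 0.216
x ⊕ (~~(x ⊕ ~((x ⊗ z) ∧ z)) ∧ x) = min(1, 0.216 + 0.216) = min(1, 0.432) = 0.432
~(x ⊕ (~~(x ⊕ ~((x ⊗ z) ∧ z)) ∧ x)) = 1 − 0.432 = 0.568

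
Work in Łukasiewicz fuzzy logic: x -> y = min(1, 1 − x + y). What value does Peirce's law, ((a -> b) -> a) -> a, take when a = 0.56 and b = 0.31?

0.75

a -> b = min(1, 1 − 0.56 + 0.31) = min(1, 0.75) = 0.75
(a -> b) -> a = min(1, 1 − 0.75 + 0.56) = min(1, 0.81) = 0.81
((a -> b) -> a) -> a = min(1, 1 − 0.81 + 0.56) = min(1, 0.75) = 0.75
(The value 0.75 < 1 shows this instance is not satisfied; not a Ł∞-tautology in general.)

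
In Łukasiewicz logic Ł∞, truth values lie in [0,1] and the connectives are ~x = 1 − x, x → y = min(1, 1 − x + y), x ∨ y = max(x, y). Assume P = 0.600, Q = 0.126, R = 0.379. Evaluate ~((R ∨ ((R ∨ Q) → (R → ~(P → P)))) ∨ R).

R ∨ Q = max(0.379, 0.126) = 0.379
P → P = min(1, 1 − 0.600 + 0.600) = min(1, 1.000) = 1.000
~(P → P) = 1 − 1.000 = 0.000
R → ~(P → P) = min(1, 1 − 0.379 + 0.000) = min(1, 0.621) = 0.621
(R ∨ Q) → (R → ~(P → P)) = min(1, 1 − 0.379 + 0.621) = min(1, 1.242) = 1.000
R ∨ ((R ∨ Q) → (R → ~(P → P))) = max(0.379, 1.000) = 1.000
(R ∨ ((R ∨ Q) → (R → ~(P → P)))) ∨ R = max(1.000, 0.379) = 1.000
~((R ∨ ((R ∨ Q) → (R → ~(P → P)))) ∨ R) = 1 − 1.000 = 0.000

0.000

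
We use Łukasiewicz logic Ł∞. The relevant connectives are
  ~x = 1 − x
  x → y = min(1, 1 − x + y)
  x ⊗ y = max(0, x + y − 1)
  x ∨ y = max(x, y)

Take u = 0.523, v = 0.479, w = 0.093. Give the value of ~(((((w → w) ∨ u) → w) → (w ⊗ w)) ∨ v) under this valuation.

0.093

w → w = min(1, 1 − 0.093 + 0.093) = min(1, 1.000) = 1.000
(w → w) ∨ u = max(1.000, 0.523) = 1.000
((w → w) ∨ u) → w = min(1, 1 − 1.000 + 0.093) = min(1, 0.093) = 0.093
w ⊗ w = max(0, 0.093 + 0.093 − 1) = max(0, -0.814) = 0.000
(((w → w) ∨ u) → w) → (w ⊗ w) = min(1, 1 − 0.093 + 0.000) = min(1, 0.907) = 0.907
((((w → w) ∨ u) → w) → (w ⊗ w)) ∨ v = max(0.907, 0.479) = 0.907
~(((((w → w) ∨ u) → w) → (w ⊗ w)) ∨ v) = 1 − 0.907 = 0.093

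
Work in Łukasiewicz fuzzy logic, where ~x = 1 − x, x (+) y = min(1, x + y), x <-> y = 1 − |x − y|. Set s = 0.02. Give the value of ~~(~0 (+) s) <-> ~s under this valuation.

~0 = 1 − 0.00 = 1.00
~0 (+) s = min(1, 1.00 + 0.02) = min(1, 1.02) = 1.00
~(~0 (+) s) = 1 − 1.00 = 0.00
~~(~0 (+) s) = 1 − 0.00 = 1.00
~s = 1 − 0.02 = 0.98
~~(~0 (+) s) <-> ~s = 1 − |1.00 − 0.98| = 1 − 0.02 = 0.98

0.98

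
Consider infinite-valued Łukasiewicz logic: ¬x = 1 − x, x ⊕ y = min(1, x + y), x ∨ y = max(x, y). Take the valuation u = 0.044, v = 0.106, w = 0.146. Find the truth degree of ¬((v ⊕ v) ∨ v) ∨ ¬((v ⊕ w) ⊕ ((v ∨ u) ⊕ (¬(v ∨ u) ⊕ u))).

0.788

v ⊕ v = min(1, 0.106 + 0.106) = min(1, 0.212) = 0.212
(v ⊕ v) ∨ v = max(0.212, 0.106) = 0.212
¬((v ⊕ v) ∨ v) = 1 − 0.212 = 0.788
v ⊕ w = min(1, 0.106 + 0.146) = min(1, 0.252) = 0.252
v ∨ u = max(0.106, 0.044) = 0.106
¬(v ∨ u) = 1 − 0.106 = 0.894
¬(v ∨ u) ⊕ u = min(1, 0.894 + 0.044) = min(1, 0.938) = 0.938
(v ∨ u) ⊕ (¬(v ∨ u) ⊕ u) = min(1, 0.106 + 0.938) = min(1, 1.044) = 1.000
(v ⊕ w) ⊕ ((v ∨ u) ⊕ (¬(v ∨ u) ⊕ u)) = min(1, 0.252 + 1.000) = min(1, 1.252) = 1.000
¬((v ⊕ w) ⊕ ((v ∨ u) ⊕ (¬(v ∨ u) ⊕ u))) = 1 − 1.000 = 0.000
¬((v ⊕ v) ∨ v) ∨ ¬((v ⊕ w) ⊕ ((v ∨ u) ⊕ (¬(v ∨ u) ⊕ u))) = max(0.788, 0.000) = 0.788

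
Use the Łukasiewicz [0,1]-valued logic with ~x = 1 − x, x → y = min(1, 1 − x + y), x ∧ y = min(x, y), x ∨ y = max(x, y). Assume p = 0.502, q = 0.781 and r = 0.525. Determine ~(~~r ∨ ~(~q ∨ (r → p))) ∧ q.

~r = 1 − 0.525 = 0.475
~~r = 1 − 0.475 = 0.525
~q = 1 − 0.781 = 0.219
r → p = min(1, 1 − 0.525 + 0.502) = min(1, 0.977) = 0.977
~q ∨ (r → p) = max(0.219, 0.977) = 0.977
~(~q ∨ (r → p)) = 1 − 0.977 = 0.023
~~r ∨ ~(~q ∨ (r → p)) = max(0.525, 0.023) = 0.525
~(~~r ∨ ~(~q ∨ (r → p))) = 1 − 0.525 = 0.475
~(~~r ∨ ~(~q ∨ (r → p))) ∧ q = min(0.475, 0.781) = 0.475

0.475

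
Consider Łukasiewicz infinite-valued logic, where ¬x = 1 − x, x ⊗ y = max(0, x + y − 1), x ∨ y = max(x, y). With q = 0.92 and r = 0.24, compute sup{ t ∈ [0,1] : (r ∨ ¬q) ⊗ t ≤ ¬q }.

¬q = 1 − 0.92 = 0.08
r ∨ ¬q = max(0.24, 0.08) = 0.24
So the left factor is r ∨ ¬q = 0.24.
So the right-hand bound is ¬q = 0.08.
The residuum of the Łukasiewicz t-norm gives the supremum: min(1, 1 − 0.24 + 0.08).
1 − 0.24 + 0.08 = 0.84, so t = min(1, 0.84) = 0.84.
Check: 0.24 ⊗ 0.84 = max(0, 0.08) = 0.08 ≤ 0.08.

0.84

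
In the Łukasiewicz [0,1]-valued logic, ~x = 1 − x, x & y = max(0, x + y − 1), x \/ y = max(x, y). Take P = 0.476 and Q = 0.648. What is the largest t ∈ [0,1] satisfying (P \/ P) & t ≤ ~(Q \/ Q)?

0.876

P \/ P = max(0.476, 0.476) = 0.476
So the left factor is P \/ P = 0.476.
Q \/ Q = max(0.648, 0.648) = 0.648
~(Q \/ Q) = 1 − 0.648 = 0.352
So the right-hand bound is ~(Q \/ Q) = 0.352.
The residuum of the Łukasiewicz t-norm gives the supremum: min(1, 1 − 0.476 + 0.352).
1 − 0.476 + 0.352 = 0.876, so t = min(1, 0.876) = 0.876.
Check: 0.476 & 0.876 = max(0, 0.352) = 0.352 ≤ 0.352.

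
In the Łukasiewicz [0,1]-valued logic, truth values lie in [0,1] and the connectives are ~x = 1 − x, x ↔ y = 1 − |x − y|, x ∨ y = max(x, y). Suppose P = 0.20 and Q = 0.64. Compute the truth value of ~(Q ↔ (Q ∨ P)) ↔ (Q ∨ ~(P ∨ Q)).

0.36

Q ∨ P = max(0.64, 0.20) = 0.64
Q ↔ (Q ∨ P) = 1 − |0.64 − 0.64| = 1 − 0.00 = 1.00
~(Q ↔ (Q ∨ P)) = 1 − 1.00 = 0.00
P ∨ Q = max(0.20, 0.64) = 0.64
~(P ∨ Q) = 1 − 0.64 = 0.36
Q ∨ ~(P ∨ Q) = max(0.64, 0.36) = 0.64
~(Q ↔ (Q ∨ P)) ↔ (Q ∨ ~(P ∨ Q)) = 1 − |0.00 − 0.64| = 1 − 0.64 = 0.36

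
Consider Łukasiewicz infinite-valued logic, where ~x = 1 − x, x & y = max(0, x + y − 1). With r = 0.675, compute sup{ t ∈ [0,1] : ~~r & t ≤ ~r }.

0.650

~r = 1 − 0.675 = 0.325
~~r = 1 − 0.325 = 0.675
So the left factor is ~~r = 0.675.
So the right-hand bound is ~r = 0.325.
The residuum of the Łukasiewicz t-norm gives the supremum: min(1, 1 − 0.675 + 0.325).
1 − 0.675 + 0.325 = 0.650, so t = min(1, 0.650) = 0.650.
Check: 0.675 & 0.650 = max(0, 0.325) = 0.325 ≤ 0.325.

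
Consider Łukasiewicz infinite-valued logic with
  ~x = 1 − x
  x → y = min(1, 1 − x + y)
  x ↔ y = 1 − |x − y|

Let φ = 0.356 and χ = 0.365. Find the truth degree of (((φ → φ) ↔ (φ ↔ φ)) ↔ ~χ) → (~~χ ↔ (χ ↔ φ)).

φ → φ = min(1, 1 − 0.356 + 0.356) = min(1, 1.000) = 1.000
φ ↔ φ = 1 − |0.356 − 0.356| = 1 − 0.000 = 1.000
(φ → φ) ↔ (φ ↔ φ) = 1 − |1.000 − 1.000| = 1 − 0.000 = 1.000
~χ = 1 − 0.365 = 0.635
((φ → φ) ↔ (φ ↔ φ)) ↔ ~χ = 1 − |1.000 − 0.635| = 1 − 0.365 = 0.635
~~χ = 1 − 0.635 = 0.365
χ ↔ φ = 1 − |0.365 − 0.356| = 1 − 0.009 = 0.991
~~χ ↔ (χ ↔ φ) = 1 − |0.365 − 0.991| = 1 − 0.626 = 0.374
(((φ → φ) ↔ (φ ↔ φ)) ↔ ~χ) → (~~χ ↔ (χ ↔ φ)) = min(1, 1 − 0.635 + 0.374) = min(1, 0.739) = 0.739

0.739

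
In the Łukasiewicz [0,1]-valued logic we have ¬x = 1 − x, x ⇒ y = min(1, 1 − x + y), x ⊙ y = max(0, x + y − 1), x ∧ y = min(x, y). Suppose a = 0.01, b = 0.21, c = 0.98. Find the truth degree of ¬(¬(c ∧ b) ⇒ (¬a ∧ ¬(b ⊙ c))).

c ∧ b = min(0.98, 0.21) = 0.21
¬(c ∧ b) = 1 − 0.21 = 0.79
¬a = 1 − 0.01 = 0.99
b ⊙ c = max(0, 0.21 + 0.98 − 1) = max(0, 0.19) = 0.19
¬(b ⊙ c) = 1 − 0.19 = 0.81
¬a ∧ ¬(b ⊙ c) = min(0.99, 0.81) = 0.81
¬(c ∧ b) ⇒ (¬a ∧ ¬(b ⊙ c)) = min(1, 1 − 0.79 + 0.81) = min(1, 1.02) = 1.00
¬(¬(c ∧ b) ⇒ (¬a ∧ ¬(b ⊙ c))) = 1 − 1.00 = 0.00

0.00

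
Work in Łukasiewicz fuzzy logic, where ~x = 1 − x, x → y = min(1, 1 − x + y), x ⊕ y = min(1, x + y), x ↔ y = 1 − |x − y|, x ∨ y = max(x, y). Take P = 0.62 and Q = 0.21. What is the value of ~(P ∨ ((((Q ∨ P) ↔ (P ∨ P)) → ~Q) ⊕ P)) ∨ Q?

0.21

Q ∨ P = max(0.21, 0.62) = 0.62
P ∨ P = max(0.62, 0.62) = 0.62
(Q ∨ P) ↔ (P ∨ P) = 1 − |0.62 − 0.62| = 1 − 0.00 = 1.00
~Q = 1 − 0.21 = 0.79
((Q ∨ P) ↔ (P ∨ P)) → ~Q = min(1, 1 − 1.00 + 0.79) = min(1, 0.79) = 0.79
(((Q ∨ P) ↔ (P ∨ P)) → ~Q) ⊕ P = min(1, 0.79 + 0.62) = min(1, 1.41) = 1.00
P ∨ ((((Q ∨ P) ↔ (P ∨ P)) → ~Q) ⊕ P) = max(0.62, 1.00) = 1.00
~(P ∨ ((((Q ∨ P) ↔ (P ∨ P)) → ~Q) ⊕ P)) = 1 − 1.00 = 0.00
~(P ∨ ((((Q ∨ P) ↔ (P ∨ P)) → ~Q) ⊕ P)) ∨ Q = max(0.00, 0.21) = 0.21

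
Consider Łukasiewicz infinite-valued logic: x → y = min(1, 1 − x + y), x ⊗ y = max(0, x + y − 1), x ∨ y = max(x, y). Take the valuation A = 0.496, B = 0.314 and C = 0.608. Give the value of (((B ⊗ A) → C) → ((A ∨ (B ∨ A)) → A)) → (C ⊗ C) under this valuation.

B ⊗ A = max(0, 0.314 + 0.496 − 1) = max(0, -0.190) = 0.000
(B ⊗ A) → C = min(1, 1 − 0.000 + 0.608) = min(1, 1.608) = 1.000
B ∨ A = max(0.314, 0.496) = 0.496
A ∨ (B ∨ A) = max(0.496, 0.496) = 0.496
(A ∨ (B ∨ A)) → A = min(1, 1 − 0.496 + 0.496) = min(1, 1.000) = 1.000
((B ⊗ A) → C) → ((A ∨ (B ∨ A)) → A) = min(1, 1 − 1.000 + 1.000) = min(1, 1.000) = 1.000
C ⊗ C = max(0, 0.608 + 0.608 − 1) = max(0, 0.216) = 0.216
(((B ⊗ A) → C) → ((A ∨ (B ∨ A)) → A)) → (C ⊗ C) = min(1, 1 − 1.000 + 0.216) = min(1, 0.216) = 0.216

0.216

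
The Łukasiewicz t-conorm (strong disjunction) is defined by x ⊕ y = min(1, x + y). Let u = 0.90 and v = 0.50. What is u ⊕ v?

u ⊕ v = min(1, 0.90 + 0.50) = min(1, 1.40) = 1.00
For comparison, the Gödel t-conorm max(x, y) would give 0.90.

1.00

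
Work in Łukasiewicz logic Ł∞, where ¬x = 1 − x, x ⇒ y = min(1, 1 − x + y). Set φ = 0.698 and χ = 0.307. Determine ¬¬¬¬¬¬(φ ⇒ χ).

0.609

φ ⇒ χ = min(1, 1 − 0.698 + 0.307) = min(1, 0.609) = 0.609
¬(φ ⇒ χ) = 1 − 0.609 = 0.391
¬¬(φ ⇒ χ) = 1 − 0.391 = 0.609
¬¬¬(φ ⇒ χ) = 1 − 0.609 = 0.391
¬¬¬¬(φ ⇒ χ) = 1 − 0.391 = 0.609
¬¬¬¬¬(φ ⇒ χ) = 1 − 0.609 = 0.391
¬¬¬¬¬¬(φ ⇒ χ) = 1 − 0.391 = 0.609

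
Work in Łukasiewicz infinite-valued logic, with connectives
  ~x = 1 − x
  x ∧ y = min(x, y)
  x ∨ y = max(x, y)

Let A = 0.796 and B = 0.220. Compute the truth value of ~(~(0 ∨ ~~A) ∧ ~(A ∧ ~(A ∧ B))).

0.796

~A = 1 − 0.796 = 0.204
~~A = 1 − 0.204 = 0.796
0 ∨ ~~A = max(0.000, 0.796) = 0.796
~(0 ∨ ~~A) = 1 − 0.796 = 0.204
A ∧ B = min(0.796, 0.220) = 0.220
~(A ∧ B) = 1 − 0.220 = 0.780
A ∧ ~(A ∧ B) = min(0.796, 0.780) = 0.780
~(A ∧ ~(A ∧ B)) = 1 − 0.780 = 0.220
~(0 ∨ ~~A) ∧ ~(A ∧ ~(A ∧ B)) = min(0.204, 0.220) = 0.204
~(~(0 ∨ ~~A) ∧ ~(A ∧ ~(A ∧ B))) = 1 − 0.204 = 0.796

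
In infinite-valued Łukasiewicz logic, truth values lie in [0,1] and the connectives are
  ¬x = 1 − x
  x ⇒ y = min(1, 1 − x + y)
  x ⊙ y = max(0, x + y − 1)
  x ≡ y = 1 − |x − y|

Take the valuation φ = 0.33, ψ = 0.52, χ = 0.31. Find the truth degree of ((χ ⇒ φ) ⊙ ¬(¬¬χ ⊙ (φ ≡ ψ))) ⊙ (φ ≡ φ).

χ ⇒ φ = min(1, 1 − 0.31 + 0.33) = min(1, 1.02) = 1.00
¬χ = 1 − 0.31 = 0.69
¬¬χ = 1 − 0.69 = 0.31
φ ≡ ψ = 1 − |0.33 − 0.52| = 1 − 0.19 = 0.81
¬¬χ ⊙ (φ ≡ ψ) = max(0, 0.31 + 0.81 − 1) = max(0, 0.12) = 0.12
¬(¬¬χ ⊙ (φ ≡ ψ)) = 1 − 0.12 = 0.88
(χ ⇒ φ) ⊙ ¬(¬¬χ ⊙ (φ ≡ ψ)) = max(0, 1.00 + 0.88 − 1) = max(0, 0.88) = 0.88
φ ≡ φ = 1 − |0.33 − 0.33| = 1 − 0.00 = 1.00
((χ ⇒ φ) ⊙ ¬(¬¬χ ⊙ (φ ≡ ψ))) ⊙ (φ ≡ φ) = max(0, 0.88 + 1.00 − 1) = max(0, 0.88) = 0.88

0.88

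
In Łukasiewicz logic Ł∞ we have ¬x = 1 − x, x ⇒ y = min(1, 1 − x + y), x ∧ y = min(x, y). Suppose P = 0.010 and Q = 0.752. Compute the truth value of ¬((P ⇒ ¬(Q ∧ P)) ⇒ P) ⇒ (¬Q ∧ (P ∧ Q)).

0.020

Q ∧ P = min(0.752, 0.010) = 0.010
¬(Q ∧ P) = 1 − 0.010 = 0.990
P ⇒ ¬(Q ∧ P) = min(1, 1 − 0.010 + 0.990) = min(1, 1.980) = 1.000
(P ⇒ ¬(Q ∧ P)) ⇒ P = min(1, 1 − 1.000 + 0.010) = min(1, 0.010) = 0.010
¬((P ⇒ ¬(Q ∧ P)) ⇒ P) = 1 − 0.010 = 0.990
¬Q = 1 − 0.752 = 0.248
P ∧ Q = min(0.010, 0.752) = 0.010
¬Q ∧ (P ∧ Q) = min(0.248, 0.010) = 0.010
¬((P ⇒ ¬(Q ∧ P)) ⇒ P) ⇒ (¬Q ∧ (P ∧ Q)) = min(1, 1 − 0.990 + 0.010) = min(1, 0.020) = 0.020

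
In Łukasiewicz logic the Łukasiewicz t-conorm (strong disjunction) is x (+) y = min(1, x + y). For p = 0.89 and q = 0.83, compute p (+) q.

p (+) q = min(1, 0.89 + 0.83) = min(1, 1.72) = 1.00
For comparison, the Gödel t-conorm max(x, y) would give 0.89.

1.00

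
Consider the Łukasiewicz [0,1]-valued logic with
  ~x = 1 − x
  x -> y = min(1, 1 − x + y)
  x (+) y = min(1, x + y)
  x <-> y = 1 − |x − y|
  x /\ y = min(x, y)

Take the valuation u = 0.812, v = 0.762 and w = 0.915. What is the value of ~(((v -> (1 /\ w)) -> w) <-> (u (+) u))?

1 /\ w = min(1.000, 0.915) = 0.915
v -> (1 /\ w) = min(1, 1 − 0.762 + 0.915) = min(1, 1.153) = 1.000
(v -> (1 /\ w)) -> w = min(1, 1 − 1.000 + 0.915) = min(1, 0.915) = 0.915
u (+) u = min(1, 0.812 + 0.812) = min(1, 1.624) = 1.000
((v -> (1 /\ w)) -> w) <-> (u (+) u) = 1 − |0.915 − 1.000| = 1 − 0.085 = 0.915
~(((v -> (1 /\ w)) -> w) <-> (u (+) u)) = 1 − 0.915 = 0.085

0.085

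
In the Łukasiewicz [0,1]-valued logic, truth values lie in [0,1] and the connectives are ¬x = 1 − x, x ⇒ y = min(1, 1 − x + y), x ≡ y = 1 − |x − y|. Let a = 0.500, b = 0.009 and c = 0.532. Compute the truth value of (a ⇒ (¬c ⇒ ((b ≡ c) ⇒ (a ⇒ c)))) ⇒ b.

¬c = 1 − 0.532 = 0.468
b ≡ c = 1 − |0.009 − 0.532| = 1 − 0.523 = 0.477
a ⇒ c = min(1, 1 − 0.500 + 0.532) = min(1, 1.032) = 1.000
(b ≡ c) ⇒ (a ⇒ c) = min(1, 1 − 0.477 + 1.000) = min(1, 1.523) = 1.000
¬c ⇒ ((b ≡ c) ⇒ (a ⇒ c)) = min(1, 1 − 0.468 + 1.000) = min(1, 1.532) = 1.000
a ⇒ (¬c ⇒ ((b ≡ c) ⇒ (a ⇒ c))) = min(1, 1 − 0.500 + 1.000) = min(1, 1.500) = 1.000
(a ⇒ (¬c ⇒ ((b ≡ c) ⇒ (a ⇒ c)))) ⇒ b = min(1, 1 − 1.000 + 0.009) = min(1, 0.009) = 0.009

0.009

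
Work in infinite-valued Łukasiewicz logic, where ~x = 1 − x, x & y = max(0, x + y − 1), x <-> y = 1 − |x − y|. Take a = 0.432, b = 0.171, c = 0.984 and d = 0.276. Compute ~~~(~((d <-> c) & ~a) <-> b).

0.829

d <-> c = 1 − |0.276 − 0.984| = 1 − 0.708 = 0.292
~a = 1 − 0.432 = 0.568
(d <-> c) & ~a = max(0, 0.292 + 0.568 − 1) = max(0, -0.140) = 0.000
~((d <-> c) & ~a) = 1 − 0.000 = 1.000
~((d <-> c) & ~a) <-> b = 1 − |1.000 − 0.171| = 1 − 0.829 = 0.171
~(~((d <-> c) & ~a) <-> b) = 1 − 0.171 = 0.829
~~(~((d <-> c) & ~a) <-> b) = 1 − 0.829 = 0.171
~~~(~((d <-> c) & ~a) <-> b) = 1 − 0.171 = 0.829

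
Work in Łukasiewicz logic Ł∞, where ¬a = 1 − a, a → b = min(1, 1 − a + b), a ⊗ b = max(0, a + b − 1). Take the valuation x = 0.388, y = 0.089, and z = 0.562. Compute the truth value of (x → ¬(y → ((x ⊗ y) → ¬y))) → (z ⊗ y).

0.388

x ⊗ y = max(0, 0.388 + 0.089 − 1) = max(0, -0.523) = 0.000
¬y = 1 − 0.089 = 0.911
(x ⊗ y) → ¬y = min(1, 1 − 0.000 + 0.911) = min(1, 1.911) = 1.000
y → ((x ⊗ y) → ¬y) = min(1, 1 − 0.089 + 1.000) = min(1, 1.911) = 1.000
¬(y → ((x ⊗ y) → ¬y)) = 1 − 1.000 = 0.000
x → ¬(y → ((x ⊗ y) → ¬y)) = min(1, 1 − 0.388 + 0.000) = min(1, 0.612) = 0.612
z ⊗ y = max(0, 0.562 + 0.089 − 1) = max(0, -0.349) = 0.000
(x → ¬(y → ((x ⊗ y) → ¬y))) → (z ⊗ y) = min(1, 1 − 0.612 + 0.000) = min(1, 0.388) = 0.388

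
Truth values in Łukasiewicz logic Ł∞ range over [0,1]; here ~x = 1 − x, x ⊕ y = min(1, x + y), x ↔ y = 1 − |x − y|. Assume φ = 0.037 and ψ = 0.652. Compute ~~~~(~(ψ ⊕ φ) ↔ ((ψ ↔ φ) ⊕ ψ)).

ψ ⊕ φ = min(1, 0.652 + 0.037) = min(1, 0.689) = 0.689
~(ψ ⊕ φ) = 1 − 0.689 = 0.311
ψ ↔ φ = 1 − |0.652 − 0.037| = 1 − 0.615 = 0.385
(ψ ↔ φ) ⊕ ψ = min(1, 0.385 + 0.652) = min(1, 1.037) = 1.000
~(ψ ⊕ φ) ↔ ((ψ ↔ φ) ⊕ ψ) = 1 − |0.311 − 1.000| = 1 − 0.689 = 0.311
~(~(ψ ⊕ φ) ↔ ((ψ ↔ φ) ⊕ ψ)) = 1 − 0.311 = 0.689
~~(~(ψ ⊕ φ) ↔ ((ψ ↔ φ) ⊕ ψ)) = 1 − 0.689 = 0.311
~~~(~(ψ ⊕ φ) ↔ ((ψ ↔ φ) ⊕ ψ)) = 1 − 0.311 = 0.689
~~~~(~(ψ ⊕ φ) ↔ ((ψ ↔ φ) ⊕ ψ)) = 1 − 0.689 = 0.311

0.311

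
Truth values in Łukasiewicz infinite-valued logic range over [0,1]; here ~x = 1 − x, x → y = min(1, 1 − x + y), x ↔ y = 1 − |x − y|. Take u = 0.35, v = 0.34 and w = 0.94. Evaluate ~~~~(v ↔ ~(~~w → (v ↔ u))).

0.66

~w = 1 − 0.94 = 0.06
~~w = 1 − 0.06 = 0.94
v ↔ u = 1 − |0.34 − 0.35| = 1 − 0.01 = 0.99
~~w → (v ↔ u) = min(1, 1 − 0.94 + 0.99) = min(1, 1.05) = 1.00
~(~~w → (v ↔ u)) = 1 − 1.00 = 0.00
v ↔ ~(~~w → (v ↔ u)) = 1 − |0.34 − 0.00| = 1 − 0.34 = 0.66
~(v ↔ ~(~~w → (v ↔ u))) = 1 − 0.66 = 0.34
~~(v ↔ ~(~~w → (v ↔ u))) = 1 − 0.34 = 0.66
~~~(v ↔ ~(~~w → (v ↔ u))) = 1 − 0.66 = 0.34
~~~~(v ↔ ~(~~w → (v ↔ u))) = 1 − 0.34 = 0.66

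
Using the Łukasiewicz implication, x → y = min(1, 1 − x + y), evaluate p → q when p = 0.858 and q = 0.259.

p → q = min(1, 1 − 0.858 + 0.259) = min(1, 0.401) = 0.401
For comparison, the Gödel implication (1 if x ≤ y else y) would give 0.259.

0.401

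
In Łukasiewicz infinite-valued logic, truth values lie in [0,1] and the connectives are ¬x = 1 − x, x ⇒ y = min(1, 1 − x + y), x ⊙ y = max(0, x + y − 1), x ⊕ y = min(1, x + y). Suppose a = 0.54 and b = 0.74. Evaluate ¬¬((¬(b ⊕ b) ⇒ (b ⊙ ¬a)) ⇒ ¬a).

0.46

b ⊕ b = min(1, 0.74 + 0.74) = min(1, 1.48) = 1.00
¬(b ⊕ b) = 1 − 1.00 = 0.00
¬a = 1 − 0.54 = 0.46
b ⊙ ¬a = max(0, 0.74 + 0.46 − 1) = max(0, 0.20) = 0.20
¬(b ⊕ b) ⇒ (b ⊙ ¬a) = min(1, 1 − 0.00 + 0.20) = min(1, 1.20) = 1.00
(¬(b ⊕ b) ⇒ (b ⊙ ¬a)) ⇒ ¬a = min(1, 1 − 1.00 + 0.46) = min(1, 0.46) = 0.46
¬((¬(b ⊕ b) ⇒ (b ⊙ ¬a)) ⇒ ¬a) = 1 − 0.46 = 0.54
¬¬((¬(b ⊕ b) ⇒ (b ⊙ ¬a)) ⇒ ¬a) = 1 − 0.54 = 0.46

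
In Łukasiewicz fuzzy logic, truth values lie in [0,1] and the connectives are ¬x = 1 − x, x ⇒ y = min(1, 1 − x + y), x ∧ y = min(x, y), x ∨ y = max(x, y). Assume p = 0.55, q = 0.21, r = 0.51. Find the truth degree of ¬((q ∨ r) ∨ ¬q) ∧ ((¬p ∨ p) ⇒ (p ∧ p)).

0.21

q ∨ r = max(0.21, 0.51) = 0.51
¬q = 1 − 0.21 = 0.79
(q ∨ r) ∨ ¬q = max(0.51, 0.79) = 0.79
¬((q ∨ r) ∨ ¬q) = 1 − 0.79 = 0.21
¬p = 1 − 0.55 = 0.45
¬p ∨ p = max(0.45, 0.55) = 0.55
p ∧ p = min(0.55, 0.55) = 0.55
(¬p ∨ p) ⇒ (p ∧ p) = min(1, 1 − 0.55 + 0.55) = min(1, 1.00) = 1.00
¬((q ∨ r) ∨ ¬q) ∧ ((¬p ∨ p) ⇒ (p ∧ p)) = min(0.21, 1.00) = 0.21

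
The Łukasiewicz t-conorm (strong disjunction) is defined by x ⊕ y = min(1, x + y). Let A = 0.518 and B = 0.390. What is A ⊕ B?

0.908

A ⊕ B = min(1, 0.518 + 0.390) = min(1, 0.908) = 0.908
For comparison, the Gödel t-conorm max(x, y) would give 0.518.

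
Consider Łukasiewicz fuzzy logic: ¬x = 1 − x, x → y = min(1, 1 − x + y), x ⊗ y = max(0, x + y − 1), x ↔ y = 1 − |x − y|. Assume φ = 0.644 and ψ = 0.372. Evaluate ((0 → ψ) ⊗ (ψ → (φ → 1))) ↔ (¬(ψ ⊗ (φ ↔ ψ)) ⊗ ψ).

0 → ψ = min(1, 1 − 0.000 + 0.372) = min(1, 1.372) = 1.000
φ → 1 = min(1, 1 − 0.644 + 1.000) = min(1, 1.356) = 1.000
ψ → (φ → 1) = min(1, 1 − 0.372 + 1.000) = min(1, 1.628) = 1.000
(0 → ψ) ⊗ (ψ → (φ → 1)) = max(0, 1.000 + 1.000 − 1) = max(0, 1.000) = 1.000
φ ↔ ψ = 1 − |0.644 − 0.372| = 1 − 0.272 = 0.728
ψ ⊗ (φ ↔ ψ) = max(0, 0.372 + 0.728 − 1) = max(0, 0.100) = 0.100
¬(ψ ⊗ (φ ↔ ψ)) = 1 − 0.100 = 0.900
¬(ψ ⊗ (φ ↔ ψ)) ⊗ ψ = max(0, 0.900 + 0.372 − 1) = max(0, 0.272) = 0.272
((0 → ψ) ⊗ (ψ → (φ → 1))) ↔ (¬(ψ ⊗ (φ ↔ ψ)) ⊗ ψ) = 1 − |1.000 − 0.272| = 1 − 0.728 = 0.272

0.272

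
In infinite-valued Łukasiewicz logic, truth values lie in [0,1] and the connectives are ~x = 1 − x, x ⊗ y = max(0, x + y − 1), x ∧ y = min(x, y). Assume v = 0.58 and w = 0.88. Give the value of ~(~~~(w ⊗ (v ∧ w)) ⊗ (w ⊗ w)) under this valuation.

0.70

v ∧ w = min(0.58, 0.88) = 0.58
w ⊗ (v ∧ w) = max(0, 0.88 + 0.58 − 1) = max(0, 0.46) = 0.46
~(w ⊗ (v ∧ w)) = 1 − 0.46 = 0.54
~~(w ⊗ (v ∧ w)) = 1 − 0.54 = 0.46
~~~(w ⊗ (v ∧ w)) = 1 − 0.46 = 0.54
w ⊗ w = max(0, 0.88 + 0.88 − 1) = max(0, 0.76) = 0.76
~~~(w ⊗ (v ∧ w)) ⊗ (w ⊗ w) = max(0, 0.54 + 0.76 − 1) = max(0, 0.30) = 0.30
~(~~~(w ⊗ (v ∧ w)) ⊗ (w ⊗ w)) = 1 − 0.30 = 0.70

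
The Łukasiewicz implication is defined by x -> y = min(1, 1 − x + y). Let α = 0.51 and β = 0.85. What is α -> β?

1.00

α -> β = min(1, 1 − 0.51 + 0.85) = min(1, 1.34) = 1.00
For comparison, the Gödel implication (1 if x ≤ y else y) would give 1.00.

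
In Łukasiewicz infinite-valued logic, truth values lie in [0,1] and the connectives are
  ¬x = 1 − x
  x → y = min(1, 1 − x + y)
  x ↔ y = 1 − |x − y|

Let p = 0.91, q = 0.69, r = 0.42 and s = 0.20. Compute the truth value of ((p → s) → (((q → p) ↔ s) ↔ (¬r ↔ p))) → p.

0.91

p → s = min(1, 1 − 0.91 + 0.20) = min(1, 0.29) = 0.29
q → p = min(1, 1 − 0.69 + 0.91) = min(1, 1.22) = 1.00
(q → p) ↔ s = 1 − |1.00 − 0.20| = 1 − 0.80 = 0.20
¬r = 1 − 0.42 = 0.58
¬r ↔ p = 1 − |0.58 − 0.91| = 1 − 0.33 = 0.67
((q → p) ↔ s) ↔ (¬r ↔ p) = 1 − |0.20 − 0.67| = 1 − 0.47 = 0.53
(p → s) → (((q → p) ↔ s) ↔ (¬r ↔ p)) = min(1, 1 − 0.29 + 0.53) = min(1, 1.24) = 1.00
((p → s) → (((q → p) ↔ s) ↔ (¬r ↔ p))) → p = min(1, 1 − 1.00 + 0.91) = min(1, 0.91) = 0.91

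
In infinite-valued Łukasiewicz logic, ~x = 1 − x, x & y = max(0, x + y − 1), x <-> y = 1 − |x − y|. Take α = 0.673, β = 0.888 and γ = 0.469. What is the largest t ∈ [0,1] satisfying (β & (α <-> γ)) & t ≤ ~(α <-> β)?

0.531

α <-> γ = 1 − |0.673 − 0.469| = 1 − 0.204 = 0.796
β & (α <-> γ) = max(0, 0.888 + 0.796 − 1) = max(0, 0.684) = 0.684
So the left factor is β & (α <-> γ) = 0.684.
α <-> β = 1 − |0.673 − 0.888| = 1 − 0.215 = 0.785
~(α <-> β) = 1 − 0.785 = 0.215
So the right-hand bound is ~(α <-> β) = 0.215.
The residuum of the Łukasiewicz t-norm gives the supremum: min(1, 1 − 0.684 + 0.215).
1 − 0.684 + 0.215 = 0.531, so t = min(1, 0.531) = 0.531.
Check: 0.684 & 0.531 = max(0, 0.215) = 0.215 ≤ 0.215.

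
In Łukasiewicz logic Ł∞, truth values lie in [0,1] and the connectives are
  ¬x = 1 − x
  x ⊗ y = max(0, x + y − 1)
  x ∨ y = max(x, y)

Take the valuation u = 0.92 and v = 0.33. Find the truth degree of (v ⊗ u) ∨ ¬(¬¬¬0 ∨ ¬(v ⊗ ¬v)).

v ⊗ u = max(0, 0.33 + 0.92 − 1) = max(0, 0.25) = 0.25
¬0 = 1 − 0.00 = 1.00
¬¬0 = 1 − 1.00 = 0.00
¬¬¬0 = 1 − 0.00 = 1.00
¬v = 1 − 0.33 = 0.67
v ⊗ ¬v = max(0, 0.33 + 0.67 − 1) = max(0, 0.00) = 0.00
¬(v ⊗ ¬v) = 1 − 0.00 = 1.00
¬¬¬0 ∨ ¬(v ⊗ ¬v) = max(1.00, 1.00) = 1.00
¬(¬¬¬0 ∨ ¬(v ⊗ ¬v)) = 1 − 1.00 = 0.00
(v ⊗ u) ∨ ¬(¬¬¬0 ∨ ¬(v ⊗ ¬v)) = max(0.25, 0.00) = 0.25

0.25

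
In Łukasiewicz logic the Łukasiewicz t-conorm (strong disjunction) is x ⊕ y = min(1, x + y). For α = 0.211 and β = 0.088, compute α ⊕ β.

α ⊕ β = min(1, 0.211 + 0.088) = min(1, 0.299) = 0.299
For comparison, the Gödel t-conorm max(x, y) would give 0.211.

0.299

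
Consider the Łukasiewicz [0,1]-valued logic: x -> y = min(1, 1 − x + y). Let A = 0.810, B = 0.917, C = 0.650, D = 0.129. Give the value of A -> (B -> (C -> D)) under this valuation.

0.752

C -> D = min(1, 1 − 0.650 + 0.129) = min(1, 0.479) = 0.479
B -> (C -> D) = min(1, 1 − 0.917 + 0.479) = min(1, 0.562) = 0.562
A -> (B -> (C -> D)) = min(1, 1 − 0.810 + 0.562) = min(1, 0.752) = 0.752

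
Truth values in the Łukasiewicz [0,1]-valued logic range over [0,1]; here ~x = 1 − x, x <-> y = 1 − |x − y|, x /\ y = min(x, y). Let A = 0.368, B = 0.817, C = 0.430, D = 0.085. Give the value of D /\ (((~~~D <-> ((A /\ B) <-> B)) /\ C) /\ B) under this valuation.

~D = 1 − 0.085 = 0.915
~~D = 1 − 0.915 = 0.085
~~~D = 1 − 0.085 = 0.915
A /\ B = min(0.368, 0.817) = 0.368
(A /\ B) <-> B = 1 − |0.368 − 0.817| = 1 − 0.449 = 0.551
~~~D <-> ((A /\ B) <-> B) = 1 − |0.915 − 0.551| = 1 − 0.364 = 0.636
(~~~D <-> ((A /\ B) <-> B)) /\ C = min(0.636, 0.430) = 0.430
((~~~D <-> ((A /\ B) <-> B)) /\ C) /\ B = min(0.430, 0.817) = 0.430
D /\ (((~~~D <-> ((A /\ B) <-> B)) /\ C) /\ B) = min(0.085, 0.430) = 0.085

0.085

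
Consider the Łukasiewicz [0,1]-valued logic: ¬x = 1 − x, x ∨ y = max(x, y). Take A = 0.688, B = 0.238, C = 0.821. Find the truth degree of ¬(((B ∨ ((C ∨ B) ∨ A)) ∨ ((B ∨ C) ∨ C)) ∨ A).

0.179

C ∨ B = max(0.821, 0.238) = 0.821
(C ∨ B) ∨ A = max(0.821, 0.688) = 0.821
B ∨ ((C ∨ B) ∨ A) = max(0.238, 0.821) = 0.821
B ∨ C = max(0.238, 0.821) = 0.821
(B ∨ C) ∨ C = max(0.821, 0.821) = 0.821
(B ∨ ((C ∨ B) ∨ A)) ∨ ((B ∨ C) ∨ C) = max(0.821, 0.821) = 0.821
((B ∨ ((C ∨ B) ∨ A)) ∨ ((B ∨ C) ∨ C)) ∨ A = max(0.821, 0.688) = 0.821
¬(((B ∨ ((C ∨ B) ∨ A)) ∨ ((B ∨ C) ∨ C)) ∨ A) = 1 − 0.821 = 0.179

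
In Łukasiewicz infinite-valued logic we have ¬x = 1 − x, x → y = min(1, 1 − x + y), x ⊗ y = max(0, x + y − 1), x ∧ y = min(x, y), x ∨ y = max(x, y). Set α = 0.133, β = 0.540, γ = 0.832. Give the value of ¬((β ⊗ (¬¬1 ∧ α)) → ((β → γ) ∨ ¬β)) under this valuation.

¬1 = 1 − 1.000 = 0.000
¬¬1 = 1 − 0.000 = 1.000
¬¬1 ∧ α = min(1.000, 0.133) = 0.133
β ⊗ (¬¬1 ∧ α) = max(0, 0.540 + 0.133 − 1) = max(0, -0.327) = 0.000
β → γ = min(1, 1 − 0.540 + 0.832) = min(1, 1.292) = 1.000
¬β = 1 − 0.540 = 0.460
(β → γ) ∨ ¬β = max(1.000, 0.460) = 1.000
(β ⊗ (¬¬1 ∧ α)) → ((β → γ) ∨ ¬β) = min(1, 1 − 0.000 + 1.000) = min(1, 2.000) = 1.000
¬((β ⊗ (¬¬1 ∧ α)) → ((β → γ) ∨ ¬β)) = 1 − 1.000 = 0.000

0.000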